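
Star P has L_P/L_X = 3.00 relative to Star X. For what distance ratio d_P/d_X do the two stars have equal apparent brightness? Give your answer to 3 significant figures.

1.73

Equal flux requires L_P/d_P² = L_X/d_X², so d_P/d_X = √(L_P/L_X)
= √(3.00) = 1.732.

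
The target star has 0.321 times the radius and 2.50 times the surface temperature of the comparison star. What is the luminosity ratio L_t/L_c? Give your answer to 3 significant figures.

4.03

From the Stefan–Boltzmann law, L ∝ R²T⁴, so
L_t/L_c = (R_t/R_c)² (T_t/T_c)⁴ = (0.321)² × (2.50)⁴ = 0.1030 × 39.06 = 4.025.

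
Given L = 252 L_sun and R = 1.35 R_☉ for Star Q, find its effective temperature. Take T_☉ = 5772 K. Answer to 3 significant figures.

T/T_☉ = (L/L_☉)^(1/4) / (R/R_☉)^(1/2)
T = 5772 × (252)^(1/4) / √(1.35) = 5772 × 3.984 / 1.162 = 1.979×10^4 K.

1.98×10^4 K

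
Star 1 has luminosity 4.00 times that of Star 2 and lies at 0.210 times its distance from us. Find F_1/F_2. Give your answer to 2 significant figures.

F = L/(4πd²), so F_1/F_2 = (L_1/L_2) / (d_1/d_2)²
= 4.00 / (0.210)² = 4.00 / 0.04410 = 90.70.

91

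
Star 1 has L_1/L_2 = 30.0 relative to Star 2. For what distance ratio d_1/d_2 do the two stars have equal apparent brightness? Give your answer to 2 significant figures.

5.5

Equal flux requires L_1/d_1² = L_2/d_2², so d_1/d_2 = √(L_1/L_2)
= √(30.0) = 5.477.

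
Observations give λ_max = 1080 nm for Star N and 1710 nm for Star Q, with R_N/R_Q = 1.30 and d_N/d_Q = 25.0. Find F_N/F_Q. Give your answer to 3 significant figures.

Wien's law: T_N/T_Q = λ_Q/λ_N = 1710/1080 = 1.583.
L_N/L_Q = (R_N/R_Q)²(T_N/T_Q)⁴ = (1.30)²(1.583)⁴ = 10.62.
F_N/F_Q = (L_N/L_Q)/(d_N/d_Q)² = 10.62/(25.0)² = 0.01699.

0.0170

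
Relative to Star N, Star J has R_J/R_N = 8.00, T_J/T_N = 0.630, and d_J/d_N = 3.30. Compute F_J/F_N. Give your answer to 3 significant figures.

L_J/L_N = (R_J/R_N)²(T_J/T_N)⁴ = (8.00)² × (0.630)⁴ = 10.08.
F_J/F_N = (L_J/L_N)/(d_J/d_N)² = 10.08 / (3.30)² = 0.9258.

0.926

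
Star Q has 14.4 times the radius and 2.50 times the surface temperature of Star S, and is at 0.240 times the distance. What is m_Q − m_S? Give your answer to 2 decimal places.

L_Q/L_S = (14.4)²(2.50)⁴ = 8100.
F_Q/F_S = (L_Q/L_S)/(d_Q/d_S)² = 8100/0.05760 = 1.406×10^5.
m_Q − m_S = −2.5 log₁₀(1.406×10^5) = -12.87.

-12.87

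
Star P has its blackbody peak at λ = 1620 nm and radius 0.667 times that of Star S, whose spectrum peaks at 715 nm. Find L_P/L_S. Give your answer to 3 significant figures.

Wien's law gives T ∝ 1/λ_max, so T_P/T_S = λ_S/λ_P = 715/1620 = 0.4414.
Then L ∝ R²T⁴ gives L_P/L_S = (0.667)² × (0.4414)⁴ = 0.4449 × 0.03795 = 0.01688.

0.0169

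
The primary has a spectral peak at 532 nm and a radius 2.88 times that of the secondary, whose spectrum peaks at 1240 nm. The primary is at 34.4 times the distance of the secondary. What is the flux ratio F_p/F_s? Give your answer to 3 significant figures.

0.207

Wien's law: T_p/T_s = λ_s/λ_p = 1240/532 = 2.331.
L_p/L_s = (R_p/R_s)²(T_p/T_s)⁴ = (2.88)²(2.331)⁴ = 244.8.
F_p/F_s = (L_p/L_s)/(d_p/d_s)² = 244.8/(34.4)² = 0.2069.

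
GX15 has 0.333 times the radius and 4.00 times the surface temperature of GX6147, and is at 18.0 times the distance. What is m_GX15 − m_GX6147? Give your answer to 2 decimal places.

2.64

L_GX15/L_GX6147 = (0.333)²(4.00)⁴ = 28.39.
F_GX15/F_GX6147 = (L_GX15/L_GX6147)/(d_GX15/d_GX6147)² = 28.39/324.0 = 0.08762.
m_GX15 − m_GX6147 = −2.5 log₁₀(0.08762) = 2.64.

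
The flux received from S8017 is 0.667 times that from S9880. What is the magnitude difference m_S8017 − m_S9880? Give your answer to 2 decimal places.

0.44

m_S8017 − m_S9880 = −2.5 log₁₀(F_S8017/F_S9880) = −2.5 log₁₀(0.667) = −2.5 × (-0.176) = 0.440.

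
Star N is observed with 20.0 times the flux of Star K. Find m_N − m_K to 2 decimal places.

-3.25

m_N − m_K = −2.5 log₁₀(F_N/F_K) = −2.5 log₁₀(20.0) = −2.5 × (1.301) = -3.253.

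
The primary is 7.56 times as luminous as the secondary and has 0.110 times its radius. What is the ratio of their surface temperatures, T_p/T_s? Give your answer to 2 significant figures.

L ∝ R²T⁴ gives T ∝ (L/R²)^(1/4), so
T_p/T_s = (7.56 / 0.110²)^(1/4) = (624.8)^(1/4) = 5.000.

5.0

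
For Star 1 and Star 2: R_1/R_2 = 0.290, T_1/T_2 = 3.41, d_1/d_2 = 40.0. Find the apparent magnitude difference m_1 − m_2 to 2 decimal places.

5.37

L_1/L_2 = (0.290)²(3.41)⁴ = 11.37.
F_1/F_2 = (L_1/L_2)/(d_1/d_2)² = 11.37/1600 = 0.007107.
m_1 − m_2 = −2.5 log₁₀(0.007107) = 5.37.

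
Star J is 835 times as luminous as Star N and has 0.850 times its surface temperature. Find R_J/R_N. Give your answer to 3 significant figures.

L ∝ R²T⁴ gives R ∝ √L / T², so
R_J/R_N = √(835) / (0.850)² = 28.90 / 0.7225 = 39.99.

40.0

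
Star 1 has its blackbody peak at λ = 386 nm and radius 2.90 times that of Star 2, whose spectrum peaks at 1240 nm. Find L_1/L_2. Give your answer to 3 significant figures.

Wien's law gives T ∝ 1/λ_max, so T_1/T_2 = λ_2/λ_1 = 1240/386 = 3.212.
Then L ∝ R²T⁴ gives L_1/L_2 = (2.90)² × (3.212)⁴ = 8.410 × 106.5 = 895.6.

896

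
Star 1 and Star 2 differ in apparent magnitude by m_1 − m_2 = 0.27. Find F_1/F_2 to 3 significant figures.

0.780

F_1/F_2 = 10^(−(m_1 − m_2)/2.5) = 10^(-0.27/2.5) = 10^-0.108 = 0.7798.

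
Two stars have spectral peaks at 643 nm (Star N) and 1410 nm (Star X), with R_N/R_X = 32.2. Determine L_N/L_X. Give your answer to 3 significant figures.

Wien's law gives T ∝ 1/λ_max, so T_N/T_X = λ_X/λ_N = 1410/643 = 2.193.
Then L ∝ R²T⁴ gives L_N/L_X = (32.2)² × (2.193)⁴ = 1037 × 23.12 = 2.397×10^4.

2.40×10^4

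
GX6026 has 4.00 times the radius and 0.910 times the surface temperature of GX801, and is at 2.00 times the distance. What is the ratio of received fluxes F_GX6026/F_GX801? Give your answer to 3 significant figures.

L_GX6026/L_GX801 = (R_GX6026/R_GX801)²(T_GX6026/T_GX801)⁴ = (4.00)² × (0.910)⁴ = 10.97.
F_GX6026/F_GX801 = (L_GX6026/L_GX801)/(d_GX6026/d_GX801)² = 10.97 / (2.00)² = 2.743.

2.74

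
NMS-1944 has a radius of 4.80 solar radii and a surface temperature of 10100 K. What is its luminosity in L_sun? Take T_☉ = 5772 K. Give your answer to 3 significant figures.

L/L_☉ = (R/R_☉)² (T/T_☉)⁴ = (4.80)² × (10100/5772)⁴
       = 23.04 × (1.750)⁴ = 23.04 × 9.375 = 216.0.

216 L_sun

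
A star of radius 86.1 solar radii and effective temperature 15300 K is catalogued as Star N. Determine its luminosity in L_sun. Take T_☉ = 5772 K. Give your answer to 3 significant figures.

L/L_☉ = (R/R_☉)² (T/T_☉)⁴ = (86.1)² × (15300/5772)⁴
       = 7413 × (2.651)⁴ = 7413 × 49.37 = 3.660×10^5.

3.66×10^5 L_sun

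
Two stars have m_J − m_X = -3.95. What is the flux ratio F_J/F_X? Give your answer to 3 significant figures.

F_J/F_X = 10^(−(m_J − m_X)/2.5) = 10^(3.95/2.5) = 10^1.580 = 38.02.

38.0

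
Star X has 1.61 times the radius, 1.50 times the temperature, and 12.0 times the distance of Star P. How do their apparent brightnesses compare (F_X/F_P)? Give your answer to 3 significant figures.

L_X/L_P = (R_X/R_P)²(T_X/T_P)⁴ = (1.61)² × (1.50)⁴ = 13.12.
F_X/F_P = (L_X/L_P)/(d_X/d_P)² = 13.12 / (12.0)² = 0.09113.

0.0911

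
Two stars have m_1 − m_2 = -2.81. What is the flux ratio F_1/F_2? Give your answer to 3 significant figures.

13.3

F_1/F_2 = 10^(−(m_1 − m_2)/2.5) = 10^(2.81/2.5) = 10^1.124 = 13.30.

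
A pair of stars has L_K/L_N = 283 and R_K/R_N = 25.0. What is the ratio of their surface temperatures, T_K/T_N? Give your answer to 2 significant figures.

L ∝ R²T⁴ gives T ∝ (L/R²)^(1/4), so
T_K/T_N = (283 / 25.0²)^(1/4) = (0.4528)^(1/4) = 0.8203.

0.82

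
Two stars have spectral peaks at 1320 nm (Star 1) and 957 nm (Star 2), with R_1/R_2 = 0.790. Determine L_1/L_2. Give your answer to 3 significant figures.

0.172

Wien's law gives T ∝ 1/λ_max, so T_1/T_2 = λ_2/λ_1 = 957/1320 = 0.7250.
Then L ∝ R²T⁴ gives L_1/L_2 = (0.790)² × (0.7250)⁴ = 0.6241 × 0.2763 = 0.1724.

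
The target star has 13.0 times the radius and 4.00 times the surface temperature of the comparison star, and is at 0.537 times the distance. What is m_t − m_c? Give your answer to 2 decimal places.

-12.94

L_t/L_c = (13.0)²(4.00)⁴ = 4.326×10^4.
F_t/F_c = (L_t/L_c)/(d_t/d_c)² = 4.326×10^4/0.2884 = 1.500×10^5.
m_t − m_c = −2.5 log₁₀(1.500×10^5) = -12.94.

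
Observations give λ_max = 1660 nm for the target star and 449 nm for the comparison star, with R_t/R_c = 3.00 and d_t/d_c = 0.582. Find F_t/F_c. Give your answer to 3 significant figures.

0.142

Wien's law: T_t/T_c = λ_c/λ_t = 449/1660 = 0.2705.
L_t/L_c = (R_t/R_c)²(T_t/T_c)⁴ = (3.00)²(0.2705)⁴ = 0.04817.
F_t/F_c = (L_t/L_c)/(d_t/d_c)² = 0.04817/(0.582)² = 0.1422.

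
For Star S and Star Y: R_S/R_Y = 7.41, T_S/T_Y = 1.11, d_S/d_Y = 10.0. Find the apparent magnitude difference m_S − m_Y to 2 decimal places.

L_S/L_Y = (7.41)²(1.11)⁴ = 83.35.
F_S/F_Y = (L_S/L_Y)/(d_S/d_Y)² = 83.35/100.0 = 0.8335.
m_S − m_Y = −2.5 log₁₀(0.8335) = 0.20.

0.20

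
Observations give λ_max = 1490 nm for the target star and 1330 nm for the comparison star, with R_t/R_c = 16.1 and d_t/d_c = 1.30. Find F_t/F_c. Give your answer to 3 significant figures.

97.4

Wien's law: T_t/T_c = λ_c/λ_t = 1330/1490 = 0.8926.
L_t/L_c = (R_t/R_c)²(T_t/T_c)⁴ = (16.1)²(0.8926)⁴ = 164.6.
F_t/F_c = (L_t/L_c)/(d_t/d_c)² = 164.6/(1.30)² = 97.37.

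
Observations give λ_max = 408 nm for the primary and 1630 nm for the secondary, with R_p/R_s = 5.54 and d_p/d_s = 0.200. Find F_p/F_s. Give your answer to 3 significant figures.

Wien's law: T_p/T_s = λ_s/λ_p = 1630/408 = 3.995.
L_p/L_s = (R_p/R_s)²(T_p/T_s)⁴ = (5.54)²(3.995)⁴ = 7819.
F_p/F_s = (L_p/L_s)/(d_p/d_s)² = 7819/(0.200)² = 1.955×10^5.

1.95×10^5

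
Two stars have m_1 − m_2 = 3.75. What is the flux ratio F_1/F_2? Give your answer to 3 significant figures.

F_1/F_2 = 10^(−(m_1 − m_2)/2.5) = 10^(-3.75/2.5) = 10^-1.500 = 0.03162.

0.0316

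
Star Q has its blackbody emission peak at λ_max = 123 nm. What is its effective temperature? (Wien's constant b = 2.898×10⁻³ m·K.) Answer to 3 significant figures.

T = b/λ_max = 2.898×10⁻³ / (123×10⁻⁹) = 2.356×10^4 K.

2.36×10^4 K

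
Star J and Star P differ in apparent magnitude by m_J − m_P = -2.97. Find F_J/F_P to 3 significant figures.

15.4

F_J/F_P = 10^(−(m_J − m_P)/2.5) = 10^(2.97/2.5) = 10^1.188 = 15.42.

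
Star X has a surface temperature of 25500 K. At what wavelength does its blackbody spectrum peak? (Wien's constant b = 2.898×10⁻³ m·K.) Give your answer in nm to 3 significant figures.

114 nm

λ_max = b/T = 2.898×10⁻³ / 25500 = 1.14×10^-7 m = 113.6 nm.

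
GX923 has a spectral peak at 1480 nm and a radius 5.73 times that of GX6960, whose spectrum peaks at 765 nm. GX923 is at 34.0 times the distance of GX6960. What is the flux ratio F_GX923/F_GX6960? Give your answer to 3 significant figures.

0.00203

Wien's law: T_GX923/T_GX6960 = λ_GX6960/λ_GX923 = 765/1480 = 0.5169.
L_GX923/L_GX6960 = (R_GX923/R_GX6960)²(T_GX923/T_GX6960)⁴ = (5.73)²(0.5169)⁴ = 2.344.
F_GX923/F_GX6960 = (L_GX923/L_GX6960)/(d_GX923/d_GX6960)² = 2.344/(34.0)² = 0.002027.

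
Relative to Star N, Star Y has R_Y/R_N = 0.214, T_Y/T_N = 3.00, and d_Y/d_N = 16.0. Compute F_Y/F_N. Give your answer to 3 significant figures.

0.0145

L_Y/L_N = (R_Y/R_N)²(T_Y/T_N)⁴ = (0.214)² × (3.00)⁴ = 3.709.
F_Y/F_N = (L_Y/L_N)/(d_Y/d_N)² = 3.709 / (16.0)² = 0.01449.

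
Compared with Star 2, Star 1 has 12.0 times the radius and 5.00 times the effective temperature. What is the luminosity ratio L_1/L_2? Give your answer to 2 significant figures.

From the Stefan–Boltzmann law, L ∝ R²T⁴, so
L_1/L_2 = (R_1/R_2)² (T_1/T_2)⁴ = (12.0)² × (5.00)⁴ = 144.0 × 625.0 = 9.000×10^4.

9.0×10^4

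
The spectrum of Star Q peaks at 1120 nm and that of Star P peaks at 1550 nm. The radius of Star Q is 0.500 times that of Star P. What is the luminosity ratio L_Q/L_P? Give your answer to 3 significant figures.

0.917

Wien's law gives T ∝ 1/λ_max, so T_Q/T_P = λ_P/λ_Q = 1550/1120 = 1.384.
Then L ∝ R²T⁴ gives L_Q/L_P = (0.500)² × (1.384)⁴ = 0.2500 × 3.668 = 0.9171.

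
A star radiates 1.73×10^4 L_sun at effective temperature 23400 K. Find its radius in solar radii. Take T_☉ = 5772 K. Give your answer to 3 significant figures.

R/R_☉ = √(L/L_☉) / (T/T_☉)² = √(1.73×10^4) / (4.054)²
       = 131.5 / 16.44 = 8.003.

8.00 solar radii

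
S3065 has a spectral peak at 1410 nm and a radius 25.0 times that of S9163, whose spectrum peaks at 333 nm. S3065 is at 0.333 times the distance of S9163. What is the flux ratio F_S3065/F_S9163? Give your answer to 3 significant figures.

17.5

Wien's law: T_S3065/T_S9163 = λ_S9163/λ_S3065 = 333/1410 = 0.2362.
L_S3065/L_S9163 = (R_S3065/R_S9163)²(T_S3065/T_S9163)⁴ = (25.0)²(0.2362)⁴ = 1.944.
F_S3065/F_S9163 = (L_S3065/L_S9163)/(d_S3065/d_S9163)² = 1.944/(0.333)² = 17.53.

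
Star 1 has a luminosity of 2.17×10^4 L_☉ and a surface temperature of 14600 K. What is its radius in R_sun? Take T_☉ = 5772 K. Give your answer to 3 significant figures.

R/R_☉ = √(L/L_☉) / (T/T_☉)² = √(2.17×10^4) / (2.529)²
       = 147.3 / 6.398 = 23.02.

23.0 R_sun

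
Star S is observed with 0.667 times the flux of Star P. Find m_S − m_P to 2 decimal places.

m_S − m_P = −2.5 log₁₀(F_S/F_P) = −2.5 log₁₀(0.667) = −2.5 × (-0.176) = 0.440.

0.44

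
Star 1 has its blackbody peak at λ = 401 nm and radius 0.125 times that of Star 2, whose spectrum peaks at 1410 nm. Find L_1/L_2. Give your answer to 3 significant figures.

Wien's law gives T ∝ 1/λ_max, so T_1/T_2 = λ_2/λ_1 = 1410/401 = 3.516.
Then L ∝ R²T⁴ gives L_1/L_2 = (0.125)² × (3.516)⁴ = 0.01562 × 152.9 = 2.388.

2.39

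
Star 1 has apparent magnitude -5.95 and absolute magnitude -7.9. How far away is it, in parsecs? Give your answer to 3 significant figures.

24.5 pc

m − M = 5 log₁₀(d/10 pc)
-5.95 − (-7.9) = 1.95 = 5 log₁₀(d/10)
d = 10 × 10^(1.95/5) = 10 × 10^0.390 = 24.55 pc.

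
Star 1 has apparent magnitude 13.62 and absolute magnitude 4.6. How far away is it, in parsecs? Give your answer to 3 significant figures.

637 pc

m − M = 5 log₁₀(d/10 pc)
13.62 − (4.6) = 9.02 = 5 log₁₀(d/10)
d = 10 × 10^(9.02/5) = 10 × 10^1.804 = 636.8 pc.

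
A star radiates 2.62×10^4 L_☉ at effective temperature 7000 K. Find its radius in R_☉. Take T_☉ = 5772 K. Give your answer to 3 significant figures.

R/R_☉ = √(L/L_☉) / (T/T_☉)² = √(2.62×10^4) / (1.213)²
       = 161.9 / 1.471 = 110.1.

110 R_☉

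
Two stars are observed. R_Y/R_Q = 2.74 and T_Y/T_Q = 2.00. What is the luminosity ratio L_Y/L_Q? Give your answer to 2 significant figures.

1.2×10^2

From the Stefan–Boltzmann law, L ∝ R²T⁴, so
L_Y/L_Q = (R_Y/R_Q)² (T_Y/T_Q)⁴ = (2.74)² × (2.00)⁴ = 7.508 × 16.00 = 120.1.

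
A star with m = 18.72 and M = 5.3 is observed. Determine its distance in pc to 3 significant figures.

m − M = 5 log₁₀(d/10 pc)
18.72 − (5.3) = 13.42 = 5 log₁₀(d/10)
d = 10 × 10^(13.42/5) = 10 × 10^2.684 = 4831 pc.

4.83×10^3 pc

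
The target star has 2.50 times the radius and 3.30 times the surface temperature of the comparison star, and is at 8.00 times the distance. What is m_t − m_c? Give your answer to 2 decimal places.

L_t/L_c = (2.50)²(3.30)⁴ = 741.2.
F_t/F_c = (L_t/L_c)/(d_t/d_c)² = 741.2/64.00 = 11.58.
m_t − m_c = −2.5 log₁₀(11.58) = -2.66.

-2.66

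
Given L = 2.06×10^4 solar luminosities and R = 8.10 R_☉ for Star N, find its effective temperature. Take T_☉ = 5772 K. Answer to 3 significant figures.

2.43×10^4 K

T/T_☉ = (L/L_☉)^(1/4) / (R/R_☉)^(1/2)
T = 5772 × (2.06×10^4)^(1/4) / √(8.10) = 5772 × 11.98 / 2.846 = 2.430×10^4 K.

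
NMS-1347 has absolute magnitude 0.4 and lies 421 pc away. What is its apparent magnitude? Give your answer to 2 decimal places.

m = M + 5 log₁₀(d/10 pc) = 0.4 + 5 log₁₀(421/10)
  = 0.4 + 5 × 1.624 = 0.4 + 8.12 = 8.52.

8.52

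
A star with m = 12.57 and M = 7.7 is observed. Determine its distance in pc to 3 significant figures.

94.2 pc

m − M = 5 log₁₀(d/10 pc)
12.57 − (7.7) = 4.87 = 5 log₁₀(d/10)
d = 10 × 10^(4.87/5) = 10 × 10^0.974 = 94.19 pc.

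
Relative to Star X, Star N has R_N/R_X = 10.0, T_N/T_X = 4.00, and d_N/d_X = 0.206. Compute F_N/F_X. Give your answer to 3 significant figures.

L_N/L_X = (R_N/R_X)²(T_N/T_X)⁴ = (10.0)² × (4.00)⁴ = 2.560×10^4.
F_N/F_X = (L_N/L_X)/(d_N/d_X)² = 2.560×10^4 / (0.206)² = 6.033×10^5.

6.03×10^5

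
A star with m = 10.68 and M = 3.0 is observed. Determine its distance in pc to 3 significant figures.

344 pc

m − M = 5 log₁₀(d/10 pc)
10.68 − (3.0) = 7.68 = 5 log₁₀(d/10)
d = 10 × 10^(7.68/5) = 10 × 10^1.536 = 343.6 pc.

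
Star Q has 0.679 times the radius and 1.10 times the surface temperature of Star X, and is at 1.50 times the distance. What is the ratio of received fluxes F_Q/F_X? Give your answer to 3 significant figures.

0.300

L_Q/L_X = (R_Q/R_X)²(T_Q/T_X)⁴ = (0.679)² × (1.10)⁴ = 0.6750.
F_Q/F_X = (L_Q/L_X)/(d_Q/d_X)² = 0.6750 / (1.50)² = 0.3000.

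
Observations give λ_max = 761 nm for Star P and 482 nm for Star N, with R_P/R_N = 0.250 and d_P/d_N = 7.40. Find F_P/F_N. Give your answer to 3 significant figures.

1.84×10^-4

Wien's law: T_P/T_N = λ_N/λ_P = 482/761 = 0.6334.
L_P/L_N = (R_P/R_N)²(T_P/T_N)⁴ = (0.250)²(0.6334)⁴ = 0.01006.
F_P/F_N = (L_P/L_N)/(d_P/d_N)² = 0.01006/(7.40)² = 1.837×10^-4.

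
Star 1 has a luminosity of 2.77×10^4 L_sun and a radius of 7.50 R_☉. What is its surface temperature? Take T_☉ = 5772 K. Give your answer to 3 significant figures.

T/T_☉ = (L/L_☉)^(1/4) / (R/R_☉)^(1/2)
T = 5772 × (2.77×10^4)^(1/4) / √(7.50) = 5772 × 12.90 / 2.739 = 2.719×10^4 K.

2.72×10^4 K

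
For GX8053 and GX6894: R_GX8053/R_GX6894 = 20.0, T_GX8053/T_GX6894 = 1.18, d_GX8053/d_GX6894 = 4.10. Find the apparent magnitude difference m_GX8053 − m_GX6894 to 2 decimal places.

-4.16

L_GX8053/L_GX6894 = (20.0)²(1.18)⁴ = 775.5.
F_GX8053/F_GX6894 = (L_GX8053/L_GX6894)/(d_GX8053/d_GX6894)² = 775.5/16.81 = 46.13.
m_GX8053 − m_GX6894 = −2.5 log₁₀(46.13) = -4.16.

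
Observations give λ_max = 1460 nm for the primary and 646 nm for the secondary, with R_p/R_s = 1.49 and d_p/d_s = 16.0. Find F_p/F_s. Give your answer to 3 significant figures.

3.32×10^-4

Wien's law: T_p/T_s = λ_s/λ_p = 646/1460 = 0.4425.
L_p/L_s = (R_p/R_s)²(T_p/T_s)⁴ = (1.49)²(0.4425)⁴ = 0.08509.
F_p/F_s = (L_p/L_s)/(d_p/d_s)² = 0.08509/(16.0)² = 3.324×10^-4.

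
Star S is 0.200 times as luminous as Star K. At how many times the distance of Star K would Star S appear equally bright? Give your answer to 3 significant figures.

0.447

Equal flux requires L_S/d_S² = L_K/d_K², so d_S/d_K = √(L_S/L_K)
= √(0.200) = 0.4472.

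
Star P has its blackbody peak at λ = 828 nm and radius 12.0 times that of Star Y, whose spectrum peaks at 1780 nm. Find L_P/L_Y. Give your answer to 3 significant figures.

Wien's law gives T ∝ 1/λ_max, so T_P/T_Y = λ_Y/λ_P = 1780/828 = 2.150.
Then L ∝ R²T⁴ gives L_P/L_Y = (12.0)² × (2.150)⁴ = 144.0 × 21.36 = 3076.

3.08×10^3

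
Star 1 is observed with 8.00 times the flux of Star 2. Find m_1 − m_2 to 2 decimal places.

m_1 − m_2 = −2.5 log₁₀(F_1/F_2) = −2.5 log₁₀(8.00) = −2.5 × (0.903) = -2.258.

-2.26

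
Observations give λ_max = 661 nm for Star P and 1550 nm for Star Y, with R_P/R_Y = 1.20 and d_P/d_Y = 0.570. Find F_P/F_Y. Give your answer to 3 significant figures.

Wien's law: T_P/T_Y = λ_Y/λ_P = 1550/661 = 2.345.
L_P/L_Y = (R_P/R_Y)²(T_P/T_Y)⁴ = (1.20)²(2.345)⁴ = 43.54.
F_P/F_Y = (L_P/L_Y)/(d_P/d_Y)² = 43.54/(0.570)² = 134.0.

134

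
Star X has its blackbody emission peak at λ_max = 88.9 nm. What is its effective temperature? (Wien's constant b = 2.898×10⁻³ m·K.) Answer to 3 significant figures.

3.26×10^4 K

T = b/λ_max = 2.898×10⁻³ / (88.9×10⁻⁹) = 3.260×10^4 K.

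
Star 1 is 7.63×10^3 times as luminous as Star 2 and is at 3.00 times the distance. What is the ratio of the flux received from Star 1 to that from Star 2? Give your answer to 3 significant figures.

848

F = L/(4πd²), so F_1/F_2 = (L_1/L_2) / (d_1/d_2)²
= 7.63×10^3 / (3.00)² = 7.63×10^3 / 9.000 = 847.8.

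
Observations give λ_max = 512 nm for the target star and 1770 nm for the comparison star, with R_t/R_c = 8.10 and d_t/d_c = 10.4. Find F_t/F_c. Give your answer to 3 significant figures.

86.6

Wien's law: T_t/T_c = λ_c/λ_t = 1770/512 = 3.457.
L_t/L_c = (R_t/R_c)²(T_t/T_c)⁴ = (8.10)²(3.457)⁴ = 9371.
F_t/F_c = (L_t/L_c)/(d_t/d_c)² = 9371/(10.4)² = 86.64.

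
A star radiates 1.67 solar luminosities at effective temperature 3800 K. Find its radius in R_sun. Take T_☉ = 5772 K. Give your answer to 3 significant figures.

2.98 R_sun

R/R_☉ = √(L/L_☉) / (T/T_☉)² = √(1.67) / (0.6584)²
       = 1.292 / 0.4334 = 2.982.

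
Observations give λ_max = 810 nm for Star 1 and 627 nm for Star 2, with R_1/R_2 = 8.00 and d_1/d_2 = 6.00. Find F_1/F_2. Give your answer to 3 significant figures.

0.638

Wien's law: T_1/T_2 = λ_2/λ_1 = 627/810 = 0.7741.
L_1/L_2 = (R_1/R_2)²(T_1/T_2)⁴ = (8.00)²(0.7741)⁴ = 22.98.
F_1/F_2 = (L_1/L_2)/(d_1/d_2)² = 22.98/(6.00)² = 0.6383.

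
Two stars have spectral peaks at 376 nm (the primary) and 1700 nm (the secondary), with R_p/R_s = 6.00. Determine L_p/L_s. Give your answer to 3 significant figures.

Wien's law gives T ∝ 1/λ_max, so T_p/T_s = λ_s/λ_p = 1700/376 = 4.521.
Then L ∝ R²T⁴ gives L_p/L_s = (6.00)² × (4.521)⁴ = 36.00 × 417.9 = 1.504×10^4.

1.50×10^4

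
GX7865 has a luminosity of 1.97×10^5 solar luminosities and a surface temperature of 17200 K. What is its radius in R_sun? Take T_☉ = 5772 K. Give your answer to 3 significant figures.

50.0 R_sun

R/R_☉ = √(L/L_☉) / (T/T_☉)² = √(1.97×10^5) / (2.980)²
       = 443.8 / 8.880 = 49.98.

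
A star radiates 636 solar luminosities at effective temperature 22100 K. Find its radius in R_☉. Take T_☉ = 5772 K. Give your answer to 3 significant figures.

R/R_☉ = √(L/L_☉) / (T/T_☉)² = √(636) / (3.829)²
       = 25.22 / 14.66 = 1.720.

1.72 R_☉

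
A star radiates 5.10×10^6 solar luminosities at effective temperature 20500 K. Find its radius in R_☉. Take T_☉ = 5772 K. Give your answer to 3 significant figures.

179 R_☉

R/R_☉ = √(L/L_☉) / (T/T_☉)² = √(5.10×10^6) / (3.552)²
       = 2258 / 12.61 = 179.0.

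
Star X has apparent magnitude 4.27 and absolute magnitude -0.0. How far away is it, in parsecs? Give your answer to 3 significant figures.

m − M = 5 log₁₀(d/10 pc)
4.27 − (-0.0) = 4.27 = 5 log₁₀(d/10)
d = 10 × 10^(4.27/5) = 10 × 10^0.854 = 71.45 pc.

71.4 pc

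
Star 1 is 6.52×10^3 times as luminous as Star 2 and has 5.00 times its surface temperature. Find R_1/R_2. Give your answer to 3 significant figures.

L ∝ R²T⁴ gives R ∝ √L / T², so
R_1/R_2 = √(6.52×10^3) / (5.00)² = 80.75 / 25.00 = 3.230.

3.23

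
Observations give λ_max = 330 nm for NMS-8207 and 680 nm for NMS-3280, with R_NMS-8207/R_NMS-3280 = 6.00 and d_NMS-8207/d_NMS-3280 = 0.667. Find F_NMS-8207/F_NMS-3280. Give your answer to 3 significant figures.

Wien's law: T_NMS-8207/T_NMS-3280 = λ_NMS-3280/λ_NMS-8207 = 680/330 = 2.061.
L_NMS-8207/L_NMS-3280 = (R_NMS-8207/R_NMS-3280)²(T_NMS-8207/T_NMS-3280)⁴ = (6.00)²(2.061)⁴ = 649.1.
F_NMS-8207/F_NMS-3280 = (L_NMS-8207/L_NMS-3280)/(d_NMS-8207/d_NMS-3280)² = 649.1/(0.667)² = 1459.

1.46×10^3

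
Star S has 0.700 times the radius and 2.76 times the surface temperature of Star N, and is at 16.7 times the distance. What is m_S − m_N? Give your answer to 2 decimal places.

L_S/L_N = (0.700)²(2.76)⁴ = 28.43.
F_S/F_N = (L_S/L_N)/(d_S/d_N)² = 28.43/278.9 = 0.1020.
m_S − m_N = −2.5 log₁₀(0.1020) = 2.48.

2.48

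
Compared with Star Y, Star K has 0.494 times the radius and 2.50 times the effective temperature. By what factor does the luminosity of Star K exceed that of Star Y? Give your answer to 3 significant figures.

From the Stefan–Boltzmann law, L ∝ R²T⁴, so
L_K/L_Y = (R_K/R_Y)² (T_K/T_Y)⁴ = (0.494)² × (2.50)⁴ = 0.2440 × 39.06 = 9.533.

9.53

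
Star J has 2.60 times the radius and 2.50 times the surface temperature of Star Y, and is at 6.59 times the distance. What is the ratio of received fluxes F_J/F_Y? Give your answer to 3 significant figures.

6.08

L_J/L_Y = (R_J/R_Y)²(T_J/T_Y)⁴ = (2.60)² × (2.50)⁴ = 264.1.
F_J/F_Y = (L_J/L_Y)/(d_J/d_Y)² = 264.1 / (6.59)² = 6.080.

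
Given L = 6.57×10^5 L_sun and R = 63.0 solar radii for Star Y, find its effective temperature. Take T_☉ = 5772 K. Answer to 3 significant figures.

T/T_☉ = (L/L_☉)^(1/4) / (R/R_☉)^(1/2)
T = 5772 × (6.57×10^5)^(1/4) / √(63.0) = 5772 × 28.47 / 7.937 = 2.070×10^4 K.

2.07×10^4 K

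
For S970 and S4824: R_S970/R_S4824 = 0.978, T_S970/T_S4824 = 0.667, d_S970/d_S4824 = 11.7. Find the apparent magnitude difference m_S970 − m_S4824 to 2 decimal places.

L_S970/L_S4824 = (0.978)²(0.667)⁴ = 0.1893.
F_S970/F_S4824 = (L_S970/L_S4824)/(d_S970/d_S4824)² = 0.1893/136.9 = 0.001383.
m_S970 − m_S4824 = −2.5 log₁₀(0.001383) = 7.15.

7.15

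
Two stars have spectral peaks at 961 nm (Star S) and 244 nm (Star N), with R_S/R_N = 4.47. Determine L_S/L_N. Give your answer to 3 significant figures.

0.0830

Wien's law gives T ∝ 1/λ_max, so T_S/T_N = λ_N/λ_S = 244/961 = 0.2539.
Then L ∝ R²T⁴ gives L_S/L_N = (4.47)² × (0.2539)⁴ = 19.98 × 0.004156 = 0.08304.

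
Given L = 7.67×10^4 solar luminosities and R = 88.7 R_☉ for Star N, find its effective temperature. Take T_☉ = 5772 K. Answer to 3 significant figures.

T/T_☉ = (L/L_☉)^(1/4) / (R/R_☉)^(1/2)
T = 5772 × (7.67×10^4)^(1/4) / √(88.7) = 5772 × 16.64 / 9.418 = 1.020×10^4 K.

1.02×10^4 K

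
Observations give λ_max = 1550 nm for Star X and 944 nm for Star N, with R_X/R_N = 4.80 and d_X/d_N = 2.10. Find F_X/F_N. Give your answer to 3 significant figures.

Wien's law: T_X/T_N = λ_N/λ_X = 944/1550 = 0.6090.
L_X/L_N = (R_X/R_N)²(T_X/T_N)⁴ = (4.80)²(0.6090)⁴ = 3.170.
F_X/F_N = (L_X/L_N)/(d_X/d_N)² = 3.170/(2.10)² = 0.7188.

0.719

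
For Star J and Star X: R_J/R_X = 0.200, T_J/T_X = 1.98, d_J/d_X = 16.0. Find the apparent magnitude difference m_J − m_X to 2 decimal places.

L_J/L_X = (0.200)²(1.98)⁴ = 0.6148.
F_J/F_X = (L_J/L_X)/(d_J/d_X)² = 0.6148/256.0 = 0.002401.
m_J − m_X = −2.5 log₁₀(0.002401) = 6.55.

6.55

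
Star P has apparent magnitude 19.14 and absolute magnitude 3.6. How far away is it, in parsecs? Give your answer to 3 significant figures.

1.28×10^4 pc

m − M = 5 log₁₀(d/10 pc)
19.14 − (3.6) = 15.54 = 5 log₁₀(d/10)
d = 10 × 10^(15.54/5) = 10 × 10^3.108 = 1.282×10^4 pc.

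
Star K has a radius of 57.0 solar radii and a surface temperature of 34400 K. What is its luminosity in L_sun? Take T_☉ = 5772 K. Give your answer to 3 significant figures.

L/L_☉ = (R/R_☉)² (T/T_☉)⁴ = (57.0)² × (34400/5772)⁴
       = 3249 × (5.960)⁴ = 3249 × 1262 = 4.099×10^6.

4.10×10^6 L_sun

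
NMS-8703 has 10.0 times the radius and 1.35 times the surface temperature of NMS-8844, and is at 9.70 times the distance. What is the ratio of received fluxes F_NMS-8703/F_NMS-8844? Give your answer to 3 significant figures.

L_NMS-8703/L_NMS-8844 = (R_NMS-8703/R_NMS-8844)²(T_NMS-8703/T_NMS-8844)⁴ = (10.0)² × (1.35)⁴ = 332.2.
F_NMS-8703/F_NMS-8844 = (L_NMS-8703/L_NMS-8844)/(d_NMS-8703/d_NMS-8844)² = 332.2 / (9.70)² = 3.530.

3.53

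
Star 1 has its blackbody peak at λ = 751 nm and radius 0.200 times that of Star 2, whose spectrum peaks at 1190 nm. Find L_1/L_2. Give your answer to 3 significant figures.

0.252

Wien's law gives T ∝ 1/λ_max, so T_1/T_2 = λ_2/λ_1 = 1190/751 = 1.585.
Then L ∝ R²T⁴ gives L_1/L_2 = (0.200)² × (1.585)⁴ = 0.04000 × 6.304 = 0.2522.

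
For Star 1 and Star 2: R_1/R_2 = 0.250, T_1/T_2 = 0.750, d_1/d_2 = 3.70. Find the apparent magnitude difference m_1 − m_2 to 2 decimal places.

7.10

L_1/L_2 = (0.250)²(0.750)⁴ = 0.01978.
F_1/F_2 = (L_1/L_2)/(d_1/d_2)² = 0.01978/13.69 = 0.001445.
m_1 − m_2 = −2.5 log₁₀(0.001445) = 7.10.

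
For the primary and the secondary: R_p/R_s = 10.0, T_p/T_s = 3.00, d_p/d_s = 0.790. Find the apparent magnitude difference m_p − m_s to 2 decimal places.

L_p/L_s = (10.0)²(3.00)⁴ = 8100.
F_p/F_s = (L_p/L_s)/(d_p/d_s)² = 8100/0.6241 = 1.298×10^4.
m_p − m_s = −2.5 log₁₀(1.298×10^4) = -10.28.

-10.28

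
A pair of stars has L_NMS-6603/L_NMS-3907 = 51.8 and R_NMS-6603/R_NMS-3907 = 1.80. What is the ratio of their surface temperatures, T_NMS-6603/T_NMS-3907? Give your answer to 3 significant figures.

2.00

L ∝ R²T⁴ gives T ∝ (L/R²)^(1/4), so
T_NMS-6603/T_NMS-3907 = (51.8 / 1.80²)^(1/4) = (15.99)^(1/4) = 2.000.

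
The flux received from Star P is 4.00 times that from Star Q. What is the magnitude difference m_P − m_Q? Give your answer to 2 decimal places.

-1.51

m_P − m_Q = −2.5 log₁₀(F_P/F_Q) = −2.5 log₁₀(4.00) = −2.5 × (0.602) = -1.505.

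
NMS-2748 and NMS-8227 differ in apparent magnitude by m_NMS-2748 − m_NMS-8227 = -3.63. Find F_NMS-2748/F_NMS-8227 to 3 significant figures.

F_NMS-2748/F_NMS-8227 = 10^(−(m_NMS-2748 − m_NMS-8227)/2.5) = 10^(3.63/2.5) = 10^1.452 = 28.31.

28.3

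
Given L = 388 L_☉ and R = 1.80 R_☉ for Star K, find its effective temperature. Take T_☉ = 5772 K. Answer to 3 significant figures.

T/T_☉ = (L/L_☉)^(1/4) / (R/R_☉)^(1/2)
T = 5772 × (388)^(1/4) / √(1.80) = 5772 × 4.438 / 1.342 = 1.909×10^4 K.

1.91×10^4 K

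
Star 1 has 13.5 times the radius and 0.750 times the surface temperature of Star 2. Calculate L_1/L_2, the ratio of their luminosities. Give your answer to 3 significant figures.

57.7

From the Stefan–Boltzmann law, L ∝ R²T⁴, so
L_1/L_2 = (R_1/R_2)² (T_1/T_2)⁴ = (13.5)² × (0.750)⁴ = 182.2 × 0.3164 = 57.67.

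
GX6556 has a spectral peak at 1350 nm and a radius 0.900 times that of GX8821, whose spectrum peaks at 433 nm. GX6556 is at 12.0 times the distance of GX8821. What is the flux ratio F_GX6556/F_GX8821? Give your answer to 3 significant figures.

Wien's law: T_GX6556/T_GX8821 = λ_GX8821/λ_GX6556 = 433/1350 = 0.3207.
L_GX6556/L_GX8821 = (R_GX6556/R_GX8821)²(T_GX6556/T_GX8821)⁴ = (0.900)²(0.3207)⁴ = 0.008572.
F_GX6556/F_GX8821 = (L_GX6556/L_GX8821)/(d_GX6556/d_GX8821)² = 0.008572/(12.0)² = 5.953×10^-5.

5.95×10^-5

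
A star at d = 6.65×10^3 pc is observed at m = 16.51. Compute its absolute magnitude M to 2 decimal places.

M = m − 5 log₁₀(d/10 pc) = 16.51 − 5 log₁₀(6.65×10^3/10)
  = 16.51 − 5 × 2.823 = 16.51 − 14.11 = 2.40.

2.40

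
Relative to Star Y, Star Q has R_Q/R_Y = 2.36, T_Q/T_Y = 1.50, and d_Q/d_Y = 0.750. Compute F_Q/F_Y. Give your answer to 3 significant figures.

50.1

L_Q/L_Y = (R_Q/R_Y)²(T_Q/T_Y)⁴ = (2.36)² × (1.50)⁴ = 28.20.
F_Q/F_Y = (L_Q/L_Y)/(d_Q/d_Y)² = 28.20 / (0.750)² = 50.13.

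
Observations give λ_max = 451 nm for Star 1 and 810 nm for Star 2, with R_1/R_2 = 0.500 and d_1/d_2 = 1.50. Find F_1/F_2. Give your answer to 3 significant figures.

1.16

Wien's law: T_1/T_2 = λ_2/λ_1 = 810/451 = 1.796.
L_1/L_2 = (R_1/R_2)²(T_1/T_2)⁴ = (0.500)²(1.796)⁴ = 2.601.
F_1/F_2 = (L_1/L_2)/(d_1/d_2)² = 2.601/(1.50)² = 1.156.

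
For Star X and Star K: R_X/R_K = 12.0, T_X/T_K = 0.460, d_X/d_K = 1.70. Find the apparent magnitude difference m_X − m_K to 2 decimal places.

-0.87

L_X/L_K = (12.0)²(0.460)⁴ = 6.448.
F_X/F_K = (L_X/L_K)/(d_X/d_K)² = 6.448/2.890 = 2.231.
m_X − m_K = −2.5 log₁₀(2.231) = -0.87.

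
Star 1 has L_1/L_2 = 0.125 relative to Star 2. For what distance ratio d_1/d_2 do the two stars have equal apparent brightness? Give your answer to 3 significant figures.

Equal flux requires L_1/d_1² = L_2/d_2², so d_1/d_2 = √(L_1/L_2)
= √(0.125) = 0.3536.

0.354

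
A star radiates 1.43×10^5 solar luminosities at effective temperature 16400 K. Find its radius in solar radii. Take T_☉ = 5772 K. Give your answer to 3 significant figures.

R/R_☉ = √(L/L_☉) / (T/T_☉)² = √(1.43×10^5) / (2.841)²
       = 378.2 / 8.073 = 46.84.

46.8 solar radii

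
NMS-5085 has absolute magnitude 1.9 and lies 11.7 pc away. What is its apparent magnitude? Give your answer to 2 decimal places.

m = M + 5 log₁₀(d/10 pc) = 1.9 + 5 log₁₀(11.7/10)
  = 1.9 + 5 × 0.068 = 1.9 + 0.34 = 2.24.

2.24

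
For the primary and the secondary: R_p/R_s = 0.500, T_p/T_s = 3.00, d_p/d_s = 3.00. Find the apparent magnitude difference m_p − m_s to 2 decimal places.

-0.88

L_p/L_s = (0.500)²(3.00)⁴ = 20.25.
F_p/F_s = (L_p/L_s)/(d_p/d_s)² = 20.25/9.000 = 2.250.
m_p − m_s = −2.5 log₁₀(2.250) = -0.88.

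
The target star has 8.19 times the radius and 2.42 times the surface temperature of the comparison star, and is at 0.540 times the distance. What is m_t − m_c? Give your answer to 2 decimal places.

-9.74

L_t/L_c = (8.19)²(2.42)⁴ = 2301.
F_t/F_c = (L_t/L_c)/(d_t/d_c)² = 2301/0.2916 = 7889.
m_t − m_c = −2.5 log₁₀(7889) = -9.74.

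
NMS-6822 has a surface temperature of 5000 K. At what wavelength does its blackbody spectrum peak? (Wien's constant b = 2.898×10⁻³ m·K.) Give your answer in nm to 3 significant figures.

λ_max = b/T = 2.898×10⁻³ / 5000 = 5.80×10^-7 m = 579.6 nm.

580 nm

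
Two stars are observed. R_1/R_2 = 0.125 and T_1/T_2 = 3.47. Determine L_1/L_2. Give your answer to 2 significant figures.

2.3

From the Stefan–Boltzmann law, L ∝ R²T⁴, so
L_1/L_2 = (R_1/R_2)² (T_1/T_2)⁴ = (0.125)² × (3.47)⁴ = 0.01562 × 145.0 = 2.265.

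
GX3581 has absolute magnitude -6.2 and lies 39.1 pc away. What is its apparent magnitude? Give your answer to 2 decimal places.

m = M + 5 log₁₀(d/10 pc) = -6.2 + 5 log₁₀(39.1/10)
  = -6.2 + 5 × 0.592 = -6.2 + 2.96 = -3.24.

-3.24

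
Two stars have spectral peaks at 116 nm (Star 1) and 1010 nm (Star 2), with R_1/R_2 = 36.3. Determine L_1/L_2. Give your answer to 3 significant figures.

7.57×10^6

Wien's law gives T ∝ 1/λ_max, so T_1/T_2 = λ_2/λ_1 = 1010/116 = 8.707.
Then L ∝ R²T⁴ gives L_1/L_2 = (36.3)² × (8.707)⁴ = 1318 × 5747 = 7.573×10^6.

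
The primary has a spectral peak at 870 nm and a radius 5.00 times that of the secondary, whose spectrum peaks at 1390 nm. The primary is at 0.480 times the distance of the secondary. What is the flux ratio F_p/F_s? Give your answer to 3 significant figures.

707

Wien's law: T_p/T_s = λ_s/λ_p = 1390/870 = 1.598.
L_p/L_s = (R_p/R_s)²(T_p/T_s)⁴ = (5.00)²(1.598)⁴ = 162.9.
F_p/F_s = (L_p/L_s)/(d_p/d_s)² = 162.9/(0.480)² = 707.0.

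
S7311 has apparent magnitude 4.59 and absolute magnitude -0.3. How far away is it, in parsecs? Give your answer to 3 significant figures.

m − M = 5 log₁₀(d/10 pc)
4.59 − (-0.3) = 4.89 = 5 log₁₀(d/10)
d = 10 × 10^(4.89/5) = 10 × 10^0.978 = 95.06 pc.

95.1 pc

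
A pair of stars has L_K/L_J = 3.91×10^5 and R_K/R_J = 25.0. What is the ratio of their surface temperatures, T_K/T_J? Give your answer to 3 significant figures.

5.00

L ∝ R²T⁴ gives T ∝ (L/R²)^(1/4), so
T_K/T_J = (3.91×10^5 / 25.0²)^(1/4) = (625.6)^(1/4) = 5.001.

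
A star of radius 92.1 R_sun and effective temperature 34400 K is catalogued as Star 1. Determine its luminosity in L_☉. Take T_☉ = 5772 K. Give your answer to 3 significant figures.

L/L_☉ = (R/R_☉)² (T/T_☉)⁴ = (92.1)² × (34400/5772)⁴
       = 8482 × (5.960)⁴ = 8482 × 1262 = 1.070×10^7.

1.07×10^7 L_☉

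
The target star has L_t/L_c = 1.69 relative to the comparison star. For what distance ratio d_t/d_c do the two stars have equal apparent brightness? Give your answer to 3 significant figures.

Equal flux requires L_t/d_t² = L_c/d_c², so d_t/d_c = √(L_t/L_c)
= √(1.69) = 1.300.

1.30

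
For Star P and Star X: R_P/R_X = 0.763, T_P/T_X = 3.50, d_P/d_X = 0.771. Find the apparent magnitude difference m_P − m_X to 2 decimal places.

-5.42

L_P/L_X = (0.763)²(3.50)⁴ = 87.36.
F_P/F_X = (L_P/L_X)/(d_P/d_X)² = 87.36/0.5944 = 147.0.
m_P − m_X = −2.5 log₁₀(147.0) = -5.42.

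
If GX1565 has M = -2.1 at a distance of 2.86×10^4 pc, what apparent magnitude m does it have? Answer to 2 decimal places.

m = M + 5 log₁₀(d/10 pc) = -2.1 + 5 log₁₀(2.86×10^4/10)
  = -2.1 + 5 × 3.456 = -2.1 + 17.28 = 15.18.

15.18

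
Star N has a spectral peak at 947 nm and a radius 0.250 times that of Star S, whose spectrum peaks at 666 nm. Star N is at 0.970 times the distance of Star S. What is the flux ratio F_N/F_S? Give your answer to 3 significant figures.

0.0162

Wien's law: T_N/T_S = λ_S/λ_N = 666/947 = 0.7033.
L_N/L_S = (R_N/R_S)²(T_N/T_S)⁴ = (0.250)²(0.7033)⁴ = 0.01529.
F_N/F_S = (L_N/L_S)/(d_N/d_S)² = 0.01529/(0.970)² = 0.01625.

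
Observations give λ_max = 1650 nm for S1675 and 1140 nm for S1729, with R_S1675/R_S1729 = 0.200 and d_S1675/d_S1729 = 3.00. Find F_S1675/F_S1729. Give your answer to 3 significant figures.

Wien's law: T_S1675/T_S1729 = λ_S1729/λ_S1675 = 1140/1650 = 0.6909.
L_S1675/L_S1729 = (R_S1675/R_S1729)²(T_S1675/T_S1729)⁴ = (0.200)²(0.6909)⁴ = 0.009115.
F_S1675/F_S1729 = (L_S1675/L_S1729)/(d_S1675/d_S1729)² = 0.009115/(3.00)² = 0.001013.

0.00101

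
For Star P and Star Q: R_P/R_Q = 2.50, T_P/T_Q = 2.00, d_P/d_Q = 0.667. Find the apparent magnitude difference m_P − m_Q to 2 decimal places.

L_P/L_Q = (2.50)²(2.00)⁴ = 100.0.
F_P/F_Q = (L_P/L_Q)/(d_P/d_Q)² = 100.0/0.4449 = 224.8.
m_P − m_Q = −2.5 log₁₀(224.8) = -5.88.

-5.88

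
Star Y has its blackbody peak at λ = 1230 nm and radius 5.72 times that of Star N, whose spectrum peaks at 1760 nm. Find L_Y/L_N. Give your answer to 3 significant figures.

Wien's law gives T ∝ 1/λ_max, so T_Y/T_N = λ_N/λ_Y = 1760/1230 = 1.431.
Then L ∝ R²T⁴ gives L_Y/L_N = (5.72)² × (1.431)⁴ = 32.72 × 4.192 = 137.2.

137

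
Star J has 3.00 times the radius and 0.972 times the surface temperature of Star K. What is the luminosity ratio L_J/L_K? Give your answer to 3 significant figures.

From the Stefan–Boltzmann law, L ∝ R²T⁴, so
L_J/L_K = (R_J/R_K)² (T_J/T_K)⁴ = (3.00)² × (0.972)⁴ = 9.000 × 0.8926 = 8.034.

8.03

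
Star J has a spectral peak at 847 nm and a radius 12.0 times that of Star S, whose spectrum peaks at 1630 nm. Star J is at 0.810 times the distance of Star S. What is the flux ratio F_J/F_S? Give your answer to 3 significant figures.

3.01×10^3

Wien's law: T_J/T_S = λ_S/λ_J = 1630/847 = 1.924.
L_J/L_S = (R_J/R_S)²(T_J/T_S)⁴ = (12.0)²(1.924)⁴ = 1975.
F_J/F_S = (L_J/L_S)/(d_J/d_S)² = 1975/(0.810)² = 3010.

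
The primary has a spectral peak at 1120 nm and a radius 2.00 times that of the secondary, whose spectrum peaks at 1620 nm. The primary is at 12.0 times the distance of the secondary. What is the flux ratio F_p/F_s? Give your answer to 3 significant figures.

0.122

Wien's law: T_p/T_s = λ_s/λ_p = 1620/1120 = 1.446.
L_p/L_s = (R_p/R_s)²(T_p/T_s)⁴ = (2.00)²(1.446)⁴ = 17.51.
F_p/F_s = (L_p/L_s)/(d_p/d_s)² = 17.51/(12.0)² = 0.1216.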